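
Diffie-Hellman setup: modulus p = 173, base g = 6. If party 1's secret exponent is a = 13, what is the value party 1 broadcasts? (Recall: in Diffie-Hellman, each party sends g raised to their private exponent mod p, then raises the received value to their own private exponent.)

23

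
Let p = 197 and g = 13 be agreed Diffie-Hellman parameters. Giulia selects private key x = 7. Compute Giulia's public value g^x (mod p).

77

Public value = 13^7 (mod 197).
13^1 ≡ 13 (mod 197)
13^2 = (13^1)^2 ≡ 13^2 = 169 ≡ 169 (mod 197)
13^4 = (13^2)^2 ≡ 169^2 = 28561 ≡ 193 (mod 197)
13^7 = 13^4 · 13^2 · 13^1 ≡ 193 · 169 · 13 ≡ 77 (mod 197).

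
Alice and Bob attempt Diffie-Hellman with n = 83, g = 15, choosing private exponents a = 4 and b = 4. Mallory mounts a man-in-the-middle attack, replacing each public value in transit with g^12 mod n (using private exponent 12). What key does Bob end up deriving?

26

Bob receives Mallory's public value M = 15^12 mod 83 instead of the honest one.
15^1 ≡ 15 (mod 83)
15^2 = (15^1)^2 ≡ 15^2 = 225 ≡ 59 (mod 83)
15^4 = (15^2)^2 ≡ 59^2 = 3481 ≡ 78 (mod 83)
15^8 = (15^4)^2 ≡ 78^2 = 6084 ≡ 25 (mod 83)
15^12 = 15^8 · 15^4 ≡ 25 · 78 ≡ 41 (mod 83).
So M = 41. Bob computes K = M^4 mod 83.
41^1 ≡ 41 (mod 83)
41^2 = (41^1)^2 ≡ 41^2 = 1681 ≡ 21 (mod 83)
41^4 = (41^2)^2 ≡ 21^2 = 441 ≡ 26 (mod 83)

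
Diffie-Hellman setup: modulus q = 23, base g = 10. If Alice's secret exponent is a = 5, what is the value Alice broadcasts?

Public value = 10^5 (mod 23).
10^1 ≡ 10 (mod 23)
10^2 = (10^1)^2 ≡ 10^2 = 100 ≡ 8 (mod 23)
10^4 = (10^2)^2 ≡ 8^2 = 64 ≡ 18 (mod 23)
10^5 = 10^4 · 10^1 ≡ 18 · 10 ≡ 19 (mod 23).

19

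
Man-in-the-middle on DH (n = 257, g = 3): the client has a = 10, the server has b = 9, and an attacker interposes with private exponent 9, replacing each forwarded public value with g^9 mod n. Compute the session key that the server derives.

The server receives an attacker's public value M = 3^9 mod 257 instead of the honest one.
3^1 ≡ 3 (mod 257)
3^2 = (3^1)^2 ≡ 3^2 = 9 ≡ 9 (mod 257)
3^4 = (3^2)^2 ≡ 9^2 = 81 ≡ 81 (mod 257)
3^8 = (3^4)^2 ≡ 81^2 = 6561 ≡ 136 (mod 257)
3^9 = 3^8 · 3^1 ≡ 136 · 3 ≡ 151 (mod 257).
So M = 151. The server computes K = M^9 mod 257.
151^1 ≡ 151 (mod 257)
151^2 = (151^1)^2 ≡ 151^2 = 22801 ≡ 185 (mod 257)
151^4 = (151^2)^2 ≡ 185^2 = 34225 ≡ 44 (mod 257)
151^8 = (151^4)^2 ≡ 44^2 = 1936 ≡ 137 (mod 257)
151^9 = 151^8 · 151^1 ≡ 137 · 151 ≡ 127 (mod 257).

127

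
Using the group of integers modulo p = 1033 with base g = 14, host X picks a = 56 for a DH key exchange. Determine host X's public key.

837

Public value = 14^56 mod 1033.
14^1 ≡ 14 (mod 1033)
14^2 = (14^1)^2 ≡ 14^2 = 196 ≡ 196 (mod 1033)
14^4 = (14^2)^2 ≡ 196^2 = 38416 ≡ 195 (mod 1033)
14^8 = (14^4)^2 ≡ 195^2 = 38025 ≡ 837 (mod 1033)
14^16 = (14^8)^2 ≡ 837^2 = 700569 ≡ 195 (mod 1033)
14^32 = (14^16)^2 ≡ 195^2 = 38025 ≡ 837 (mod 1033)
14^56 = 14^32 · 14^16 · 14^8 ≡ 837 · 195 · 837 ≡ 837 (mod 1033).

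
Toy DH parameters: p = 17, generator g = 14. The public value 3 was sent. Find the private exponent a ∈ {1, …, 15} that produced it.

Try successive powers of 14 modulo 17:
14^1 ≡ 14
14^2 ≡ 9
14^3 ≡ 7
14^4 ≡ 13
14^5 ≡ 12
14^6 ≡ 15
14^7 ≡ 6
14^8 ≡ 16
14^9 ≡ 3
Found: a = 9.

9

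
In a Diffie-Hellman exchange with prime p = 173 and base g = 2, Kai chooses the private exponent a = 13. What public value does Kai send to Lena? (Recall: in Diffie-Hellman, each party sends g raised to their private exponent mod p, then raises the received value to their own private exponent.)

Public value = 2^13 (mod 173).
2^1 ≡ 2 (mod 173)
2^2 = (2^1)^2 ≡ 2^2 = 4 ≡ 4 (mod 173)
2^4 = (2^2)^2 ≡ 4^2 = 16 ≡ 16 (mod 173)
2^8 = (2^4)^2 ≡ 16^2 = 256 ≡ 83 (mod 173)
2^13 = 2^8 · 2^4 · 2^1 ≡ 83 · 16 · 2 ≡ 61 (mod 173).

61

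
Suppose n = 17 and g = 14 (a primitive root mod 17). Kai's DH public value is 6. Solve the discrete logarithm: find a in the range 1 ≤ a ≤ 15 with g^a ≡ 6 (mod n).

Try successive powers of 14 modulo 17:
14^1 ≡ 14
14^2 ≡ 9
14^3 ≡ 7
14^4 ≡ 13
14^5 ≡ 12
14^6 ≡ 15
14^7 ≡ 6
Found: a = 7.

7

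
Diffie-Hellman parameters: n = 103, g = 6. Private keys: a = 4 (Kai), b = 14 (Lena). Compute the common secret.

Lena sends B = g^b mod n = 6^14 mod 103.
6^1 ≡ 6 (mod 103)
6^2 = (6^1)^2 ≡ 6^2 = 36 ≡ 36 (mod 103)
6^4 = (6^2)^2 ≡ 36^2 = 1296 ≡ 60 (mod 103)
6^8 = (6^4)^2 ≡ 60^2 = 3600 ≡ 98 (mod 103)
6^14 = 6^8 · 6^4 · 6^2 ≡ 98 · 60 · 36 ≡ 15 (mod 103).
So B = 15. Kai then computes K = B^a mod n = 15^4 mod 103.
15^1 ≡ 15 (mod 103)
15^2 = (15^1)^2 ≡ 15^2 = 225 ≡ 19 (mod 103)
15^4 = (15^2)^2 ≡ 19^2 = 361 ≡ 52 (mod 103)

52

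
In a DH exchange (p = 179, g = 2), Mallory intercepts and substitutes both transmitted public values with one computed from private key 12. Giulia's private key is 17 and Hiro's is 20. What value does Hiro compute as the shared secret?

Hiro receives Mallory's public value M = 2^12 mod 179 instead of the honest one.
2^1 ≡ 2 (mod 179)
2^2 = (2^1)^2 ≡ 2^2 = 4 ≡ 4 (mod 179)
2^4 = (2^2)^2 ≡ 4^2 = 16 ≡ 16 (mod 179)
2^8 = (2^4)^2 ≡ 16^2 = 256 ≡ 77 (mod 179)
2^12 = 2^8 · 2^4 ≡ 77 · 16 ≡ 158 (mod 179).
So M = 158. Hiro computes K = M^20 mod 179.
158^1 ≡ 158 (mod 179)
158^2 = (158^1)^2 ≡ 158^2 = 24964 ≡ 83 (mod 179)
158^4 = (158^2)^2 ≡ 83^2 = 6889 ≡ 87 (mod 179)
158^8 = (158^4)^2 ≡ 87^2 = 7569 ≡ 51 (mod 179)
158^16 = (158^8)^2 ≡ 51^2 = 2601 ≡ 95 (mod 179)
158^20 = 158^16 · 158^4 ≡ 95 · 87 ≡ 31 (mod 179).

31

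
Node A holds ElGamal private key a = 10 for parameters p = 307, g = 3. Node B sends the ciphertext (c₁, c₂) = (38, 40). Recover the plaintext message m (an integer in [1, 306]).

Shared mask s = c₁^a mod p = 38^10 mod 307.
38^1 ≡ 38 (mod 307)
38^2 = (38^1)^2 ≡ 38^2 = 1444 ≡ 216 (mod 307)
38^4 = (38^2)^2 ≡ 216^2 = 46656 ≡ 299 (mod 307)
38^8 = (38^4)^2 ≡ 299^2 = 89401 ≡ 64 (mod 307)
38^10 = 38^8 · 38^2 ≡ 64 · 216 ≡ 9 (mod 307).
So s = 9; s⁻¹ ≡ 273 (mod 307).
m = c₂ · s⁻¹ mod 307 = 40 · 273 mod 307 = 175.

175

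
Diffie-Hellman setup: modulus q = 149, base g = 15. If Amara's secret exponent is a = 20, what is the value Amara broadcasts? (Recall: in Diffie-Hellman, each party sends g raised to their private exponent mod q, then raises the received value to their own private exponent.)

29

Public value = 15^20 mod 149.
15^1 ≡ 15 (mod 149)
15^2 = (15^1)^2 ≡ 15^2 = 225 ≡ 76 (mod 149)
15^4 = (15^2)^2 ≡ 76^2 = 5776 ≡ 114 (mod 149)
15^8 = (15^4)^2 ≡ 114^2 = 12996 ≡ 33 (mod 149)
15^16 = (15^8)^2 ≡ 33^2 = 1089 ≡ 46 (mod 149)
15^20 = 15^16 · 15^4 ≡ 46 · 114 ≡ 29 (mod 149).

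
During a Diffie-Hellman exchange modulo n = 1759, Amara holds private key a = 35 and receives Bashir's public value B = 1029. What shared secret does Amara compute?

703

Shared key K = 1029^35 mod 1759.
1029^1 ≡ 1029 (mod 1759)
1029^2 = (1029^1)^2 ≡ 1029^2 = 1058841 ≡ 1682 (mod 1759)
1029^4 = (1029^2)^2 ≡ 1682^2 = 2829124 ≡ 652 (mod 1759)
1029^8 = (1029^4)^2 ≡ 652^2 = 425104 ≡ 1185 (mod 1759)
1029^16 = (1029^8)^2 ≡ 1185^2 = 1404225 ≡ 543 (mod 1759)
1029^32 = (1029^16)^2 ≡ 543^2 = 294849 ≡ 1096 (mod 1759)
1029^35 = 1029^32 · 1029^2 · 1029^1 ≡ 1096 · 1682 · 1029 ≡ 703 (mod 1759).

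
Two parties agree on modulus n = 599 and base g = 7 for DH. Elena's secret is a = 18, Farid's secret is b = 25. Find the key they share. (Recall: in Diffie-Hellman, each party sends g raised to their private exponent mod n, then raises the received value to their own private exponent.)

16

Elena sends A = g^a mod n = 7^18 mod 599.
7^1 ≡ 7 (mod 599)
7^2 = (7^1)^2 ≡ 7^2 = 49 ≡ 49 (mod 599)
7^4 = (7^2)^2 ≡ 49^2 = 2401 ≡ 5 (mod 599)
7^8 = (7^4)^2 ≡ 5^2 = 25 ≡ 25 (mod 599)
7^16 = (7^8)^2 ≡ 25^2 = 625 ≡ 26 (mod 599)
7^18 = 7^16 · 7^2 ≡ 26 · 49 ≡ 76 (mod 599).
So A = 76. Farid then computes K = A^b mod n = 76^25 mod 599.
76^1 ≡ 76 (mod 599)
76^2 = (76^1)^2 ≡ 76^2 = 5776 ≡ 385 (mod 599)
76^4 = (76^2)^2 ≡ 385^2 = 148225 ≡ 272 (mod 599)
76^8 = (76^4)^2 ≡ 272^2 = 73984 ≡ 307 (mod 599)
76^16 = (76^8)^2 ≡ 307^2 = 94249 ≡ 206 (mod 599)
76^25 = 76^16 · 76^8 · 76^1 ≡ 206 · 307 · 76 ≡ 16 (mod 599).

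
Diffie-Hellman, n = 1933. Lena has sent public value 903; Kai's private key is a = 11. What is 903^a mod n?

36

Shared key K = 903^11 mod 1933.
903^1 ≡ 903 (mod 1933)
903^2 = (903^1)^2 ≡ 903^2 = 815409 ≡ 1616 (mod 1933)
903^4 = (903^2)^2 ≡ 1616^2 = 2611456 ≡ 1906 (mod 1933)
903^8 = (903^4)^2 ≡ 1906^2 = 3632836 ≡ 729 (mod 1933)
903^11 = 903^8 · 903^2 · 903^1 ≡ 729 · 1616 · 903 ≡ 36 (mod 1933).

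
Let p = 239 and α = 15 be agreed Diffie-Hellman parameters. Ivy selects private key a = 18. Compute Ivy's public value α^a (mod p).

121

Public value = 15^18 (mod 239).
15^1 ≡ 15 (mod 239)
15^2 = (15^1)^2 ≡ 15^2 = 225 ≡ 225 (mod 239)
15^4 = (15^2)^2 ≡ 225^2 = 50625 ≡ 196 (mod 239)
15^8 = (15^4)^2 ≡ 196^2 = 38416 ≡ 176 (mod 239)
15^16 = (15^8)^2 ≡ 176^2 = 30976 ≡ 145 (mod 239)
15^18 = 15^16 · 15^2 ≡ 145 · 225 ≡ 121 (mod 239).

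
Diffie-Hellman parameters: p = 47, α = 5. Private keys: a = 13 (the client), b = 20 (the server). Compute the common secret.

The client sends A = α^a mod p = 5^13 mod 47.
5^1 ≡ 5 (mod 47)
5^2 = (5^1)^2 ≡ 5^2 = 25 ≡ 25 (mod 47)
5^4 = (5^2)^2 ≡ 25^2 = 625 ≡ 14 (mod 47)
5^8 = (5^4)^2 ≡ 14^2 = 196 ≡ 8 (mod 47)
5^13 = 5^8 · 5^4 · 5^1 ≡ 8 · 14 · 5 ≡ 43 (mod 47).
So A = 43. The server then computes K = A^b mod p = 43^20 mod 47.
43^1 ≡ 43 (mod 47)
43^2 = (43^1)^2 ≡ 43^2 = 1849 ≡ 16 (mod 47)
43^4 = (43^2)^2 ≡ 16^2 = 256 ≡ 21 (mod 47)
43^8 = (43^4)^2 ≡ 21^2 = 441 ≡ 18 (mod 47)
43^16 = (43^8)^2 ≡ 18^2 = 324 ≡ 42 (mod 47)
43^20 = 43^16 · 43^4 ≡ 42 · 21 ≡ 36 (mod 47).

36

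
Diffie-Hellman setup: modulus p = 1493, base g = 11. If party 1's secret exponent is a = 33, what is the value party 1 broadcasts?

1029

Public value = 11^33 (mod 1493).
11^1 ≡ 11 (mod 1493)
11^2 = (11^1)^2 ≡ 11^2 = 121 ≡ 121 (mod 1493)
11^4 = (11^2)^2 ≡ 121^2 = 14641 ≡ 1204 (mod 1493)
11^8 = (11^4)^2 ≡ 1204^2 = 1449616 ≡ 1406 (mod 1493)
11^16 = (11^8)^2 ≡ 1406^2 = 1976836 ≡ 104 (mod 1493)
11^32 = (11^16)^2 ≡ 104^2 = 10816 ≡ 365 (mod 1493)
11^33 = 11^32 · 11^1 ≡ 365 · 11 ≡ 1029 (mod 1493).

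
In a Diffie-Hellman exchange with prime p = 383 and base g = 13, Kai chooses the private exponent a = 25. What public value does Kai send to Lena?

Public value = 13^{25} \pmod{383}.
13^1 ≡ 13 (mod 383)
13^2 = (13^1)^2 ≡ 13^2 = 169 ≡ 169 (mod 383)
13^4 = (13^2)^2 ≡ 169^2 = 28561 ≡ 219 (mod 383)
13^8 = (13^4)^2 ≡ 219^2 = 47961 ≡ 86 (mod 383)
13^16 = (13^8)^2 ≡ 86^2 = 7396 ≡ 119 (mod 383)
13^25 = 13^16 · 13^8 · 13^1 ≡ 119 · 86 · 13 ≡ 141 (mod 383).

141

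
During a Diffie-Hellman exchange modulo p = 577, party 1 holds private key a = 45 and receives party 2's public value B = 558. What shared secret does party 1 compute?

Shared key K = 558^45 mod 577.
558^1 ≡ 558 (mod 577)
558^2 = (558^1)^2 ≡ 558^2 = 311364 ≡ 361 (mod 577)
558^4 = (558^2)^2 ≡ 361^2 = 130321 ≡ 496 (mod 577)
558^8 = (558^4)^2 ≡ 496^2 = 246016 ≡ 214 (mod 577)
558^16 = (558^8)^2 ≡ 214^2 = 45796 ≡ 213 (mod 577)
558^32 = (558^16)^2 ≡ 213^2 = 45369 ≡ 363 (mod 577)
558^45 = 558^32 · 558^8 · 558^4 · 558^1 ≡ 363 · 214 · 496 · 558 ≡ 506 (mod 577).

506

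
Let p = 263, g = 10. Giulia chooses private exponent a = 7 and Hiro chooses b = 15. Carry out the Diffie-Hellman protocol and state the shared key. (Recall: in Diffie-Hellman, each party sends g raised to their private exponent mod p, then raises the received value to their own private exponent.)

Giulia sends A = g^a mod p = 10^7 mod 263.
10^1 ≡ 10 (mod 263)
10^2 = (10^1)^2 ≡ 10^2 = 100 ≡ 100 (mod 263)
10^4 = (10^2)^2 ≡ 100^2 = 10000 ≡ 6 (mod 263)
10^7 = 10^4 · 10^2 · 10^1 ≡ 6 · 100 · 10 ≡ 214 (mod 263).
So A = 214. Hiro then computes K = A^b mod p = 214^15 mod 263.
214^1 ≡ 214 (mod 263)
214^2 = (214^1)^2 ≡ 214^2 = 45796 ≡ 34 (mod 263)
214^4 = (214^2)^2 ≡ 34^2 = 1156 ≡ 104 (mod 263)
214^8 = (214^4)^2 ≡ 104^2 = 10816 ≡ 33 (mod 263)
214^15 = 214^8 · 214^4 · 214^2 · 214^1 ≡ 33 · 104 · 34 · 214 ≡ 171 (mod 263).

171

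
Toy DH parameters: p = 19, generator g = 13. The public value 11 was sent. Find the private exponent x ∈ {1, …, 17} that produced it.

6

Try successive powers of 13 modulo 19:
13^1 ≡ 13
13^2 ≡ 17
13^3 ≡ 12
13^4 ≡ 4
13^5 ≡ 14
13^6 ≡ 11
Found: x = 6.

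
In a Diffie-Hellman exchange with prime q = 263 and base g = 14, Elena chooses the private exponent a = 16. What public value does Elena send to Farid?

Public value = 14^16 mod 263.
14^1 ≡ 14 (mod 263)
14^2 = (14^1)^2 ≡ 14^2 = 196 ≡ 196 (mod 263)
14^4 = (14^2)^2 ≡ 196^2 = 38416 ≡ 18 (mod 263)
14^8 = (14^4)^2 ≡ 18^2 = 324 ≡ 61 (mod 263)
14^16 = (14^8)^2 ≡ 61^2 = 3721 ≡ 39 (mod 263)

39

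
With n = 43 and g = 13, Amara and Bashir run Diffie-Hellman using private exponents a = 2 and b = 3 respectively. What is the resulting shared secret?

Bashir sends B = g^b mod n = 13^3 mod 43.
13^1 ≡ 13 (mod 43)
13^2 = (13^1)^2 ≡ 13^2 = 169 ≡ 40 (mod 43)
13^3 = 13^2 · 13^1 ≡ 40 · 13 ≡ 4 (mod 43).
So B = 4. Amara then computes K = B^a mod n = 4^2 mod 43.
4^1 ≡ 4 (mod 43)
4^2 = (4^1)^2 ≡ 4^2 = 16 ≡ 16 (mod 43)

16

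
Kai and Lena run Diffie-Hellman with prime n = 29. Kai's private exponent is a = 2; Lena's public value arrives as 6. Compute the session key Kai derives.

Shared key K = 6^2 mod 29.
6^1 ≡ 6 (mod 29)
6^2 = (6^1)^2 ≡ 6^2 = 36 ≡ 7 (mod 29)

7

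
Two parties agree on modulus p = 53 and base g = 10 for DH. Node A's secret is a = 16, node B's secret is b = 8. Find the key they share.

44

Node B sends B = g^b mod p = 10^8 mod 53.
10^1 ≡ 10 (mod 53)
10^2 = (10^1)^2 ≡ 10^2 = 100 ≡ 47 (mod 53)
10^4 = (10^2)^2 ≡ 47^2 = 2209 ≡ 36 (mod 53)
10^8 = (10^4)^2 ≡ 36^2 = 1296 ≡ 24 (mod 53)
So B = 24. Node A then computes K = B^a mod p = 24^16 mod 53.
24^1 ≡ 24 (mod 53)
24^2 = (24^1)^2 ≡ 24^2 = 576 ≡ 46 (mod 53)
24^4 = (24^2)^2 ≡ 46^2 = 2116 ≡ 49 (mod 53)
24^8 = (24^4)^2 ≡ 49^2 = 2401 ≡ 16 (mod 53)
24^16 = (24^8)^2 ≡ 16^2 = 256 ≡ 44 (mod 53)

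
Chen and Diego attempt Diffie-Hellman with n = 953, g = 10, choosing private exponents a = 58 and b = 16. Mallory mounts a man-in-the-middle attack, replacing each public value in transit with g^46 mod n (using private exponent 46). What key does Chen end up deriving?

771

Chen receives Mallory's public value M = 10^46 mod 953 instead of the honest one.
10^1 ≡ 10 (mod 953)
10^2 = (10^1)^2 ≡ 10^2 = 100 ≡ 100 (mod 953)
10^4 = (10^2)^2 ≡ 100^2 = 10000 ≡ 470 (mod 953)
10^8 = (10^4)^2 ≡ 470^2 = 220900 ≡ 757 (mod 953)
10^16 = (10^8)^2 ≡ 757^2 = 573049 ≡ 296 (mod 953)
10^32 = (10^16)^2 ≡ 296^2 = 87616 ≡ 893 (mod 953)
10^46 = 10^32 · 10^8 · 10^4 · 10^2 ≡ 893 · 757 · 470 · 100 ≡ 13 (mod 953).
So M = 13. Chen computes K = M^58 mod 953.
13^1 ≡ 13 (mod 953)
13^2 = (13^1)^2 ≡ 13^2 = 169 ≡ 169 (mod 953)
13^4 = (13^2)^2 ≡ 169^2 = 28561 ≡ 924 (mod 953)
13^8 = (13^4)^2 ≡ 924^2 = 853776 ≡ 841 (mod 953)
13^16 = (13^8)^2 ≡ 841^2 = 707281 ≡ 155 (mod 953)
13^32 = (13^16)^2 ≡ 155^2 = 24025 ≡ 200 (mod 953)
13^58 = 13^32 · 13^16 · 13^8 · 13^2 ≡ 200 · 155 · 841 · 169 ≡ 771 (mod 953).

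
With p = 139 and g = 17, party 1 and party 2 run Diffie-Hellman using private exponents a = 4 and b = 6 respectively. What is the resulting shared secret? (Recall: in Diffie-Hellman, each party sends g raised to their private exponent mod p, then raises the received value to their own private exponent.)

36

Party 1 sends A = g^a mod p = 17^4 mod 139.
17^1 ≡ 17 (mod 139)
17^2 = (17^1)^2 ≡ 17^2 = 289 ≡ 11 (mod 139)
17^4 = (17^2)^2 ≡ 11^2 = 121 ≡ 121 (mod 139)
So A = 121. Party 2 then computes K = A^b mod p = 121^6 mod 139.
121^1 ≡ 121 (mod 139)
121^2 = (121^1)^2 ≡ 121^2 = 14641 ≡ 46 (mod 139)
121^4 = (121^2)^2 ≡ 46^2 = 2116 ≡ 31 (mod 139)
121^6 = 121^4 · 121^2 ≡ 31 · 46 ≡ 36 (mod 139).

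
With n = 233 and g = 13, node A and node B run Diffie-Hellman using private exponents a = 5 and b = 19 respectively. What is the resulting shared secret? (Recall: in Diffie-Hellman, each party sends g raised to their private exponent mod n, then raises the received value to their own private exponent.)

Node B sends B = g^b mod n = 13^19 mod 233.
13^1 ≡ 13 (mod 233)
13^2 = (13^1)^2 ≡ 13^2 = 169 ≡ 169 (mod 233)
13^4 = (13^2)^2 ≡ 169^2 = 28561 ≡ 135 (mod 233)
13^8 = (13^4)^2 ≡ 135^2 = 18225 ≡ 51 (mod 233)
13^16 = (13^8)^2 ≡ 51^2 = 2601 ≡ 38 (mod 233)
13^19 = 13^16 · 13^2 · 13^1 ≡ 38 · 169 · 13 ≡ 72 (mod 233).
So B = 72. Node A then computes K = B^a mod n = 72^5 mod 233.
72^1 ≡ 72 (mod 233)
72^2 = (72^1)^2 ≡ 72^2 = 5184 ≡ 58 (mod 233)
72^4 = (72^2)^2 ≡ 58^2 = 3364 ≡ 102 (mod 233)
72^5 = 72^4 · 72^1 ≡ 102 · 72 ≡ 121 (mod 233).

121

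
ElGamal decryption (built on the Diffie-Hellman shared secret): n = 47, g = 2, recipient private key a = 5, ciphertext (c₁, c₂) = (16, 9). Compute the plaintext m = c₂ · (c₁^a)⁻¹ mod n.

Shared mask s = c₁^a mod n = 16^5 mod 47.
16^1 ≡ 16 (mod 47)
16^2 = (16^1)^2 ≡ 16^2 = 256 ≡ 21 (mod 47)
16^4 = (16^2)^2 ≡ 21^2 = 441 ≡ 18 (mod 47)
16^5 = 16^4 · 16^1 ≡ 18 · 16 ≡ 6 (mod 47).
So s = 6; s⁻¹ ≡ 8 (mod 47).
m = c₂ · s⁻¹ mod 47 = 9 · 8 mod 47 = 25.

25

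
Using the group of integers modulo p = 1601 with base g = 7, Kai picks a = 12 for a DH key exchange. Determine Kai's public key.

Public value = 7^12 mod 1601.
7^1 ≡ 7 (mod 1601)
7^2 = (7^1)^2 ≡ 7^2 = 49 ≡ 49 (mod 1601)
7^4 = (7^2)^2 ≡ 49^2 = 2401 ≡ 800 (mod 1601)
7^8 = (7^4)^2 ≡ 800^2 = 640000 ≡ 1201 (mod 1601)
7^12 = 7^8 · 7^4 ≡ 1201 · 800 ≡ 200 (mod 1601).

200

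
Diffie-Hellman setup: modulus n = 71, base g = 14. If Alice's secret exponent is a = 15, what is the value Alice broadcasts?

Public value = 14^15 mod 71.
14^1 ≡ 14 (mod 71)
14^2 = (14^1)^2 ≡ 14^2 = 196 ≡ 54 (mod 71)
14^4 = (14^2)^2 ≡ 54^2 = 2916 ≡ 5 (mod 71)
14^8 = (14^4)^2 ≡ 5^2 = 25 ≡ 25 (mod 71)
14^15 = 14^8 · 14^4 · 14^2 · 14^1 ≡ 25 · 5 · 54 · 14 ≡ 70 (mod 71).

70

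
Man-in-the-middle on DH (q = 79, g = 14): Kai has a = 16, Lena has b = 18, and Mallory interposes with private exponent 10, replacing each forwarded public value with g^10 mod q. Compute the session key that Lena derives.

52

Lena receives Mallory's public value M = 14^10 mod 79 instead of the honest one.
14^1 ≡ 14 (mod 79)
14^2 = (14^1)^2 ≡ 14^2 = 196 ≡ 38 (mod 79)
14^4 = (14^2)^2 ≡ 38^2 = 1444 ≡ 22 (mod 79)
14^8 = (14^4)^2 ≡ 22^2 = 484 ≡ 10 (mod 79)
14^10 = 14^8 · 14^2 ≡ 10 · 38 ≡ 64 (mod 79).
So M = 64. Lena computes K = M^18 mod 79.
64^1 ≡ 64 (mod 79)
64^2 = (64^1)^2 ≡ 64^2 = 4096 ≡ 67 (mod 79)
64^4 = (64^2)^2 ≡ 67^2 = 4489 ≡ 65 (mod 79)
64^8 = (64^4)^2 ≡ 65^2 = 4225 ≡ 38 (mod 79)
64^16 = (64^8)^2 ≡ 38^2 = 1444 ≡ 22 (mod 79)
64^18 = 64^16 · 64^2 ≡ 22 · 67 ≡ 52 (mod 79).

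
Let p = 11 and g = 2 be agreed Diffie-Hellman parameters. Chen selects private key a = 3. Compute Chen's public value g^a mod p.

8

Public value = 2^3 mod 11.
2^1 ≡ 2 (mod 11)
2^2 = (2^1)^2 ≡ 2^2 = 4 ≡ 4 (mod 11)
2^3 = 2^2 · 2^1 ≡ 4 · 2 ≡ 8 (mod 11).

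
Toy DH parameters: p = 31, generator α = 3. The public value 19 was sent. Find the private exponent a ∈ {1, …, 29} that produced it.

Try successive powers of 3 modulo 31:
3^1 ≡ 3
3^2 ≡ 9
3^3 ≡ 27
3^4 ≡ 19
Found: a = 4.

4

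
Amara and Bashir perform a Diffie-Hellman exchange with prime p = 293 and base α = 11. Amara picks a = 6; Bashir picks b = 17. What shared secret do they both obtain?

Bashir sends B = α^b mod p = 11^17 mod 293.
11^1 ≡ 11 (mod 293)
11^2 = (11^1)^2 ≡ 11^2 = 121 ≡ 121 (mod 293)
11^4 = (11^2)^2 ≡ 121^2 = 14641 ≡ 284 (mod 293)
11^8 = (11^4)^2 ≡ 284^2 = 80656 ≡ 81 (mod 293)
11^16 = (11^8)^2 ≡ 81^2 = 6561 ≡ 115 (mod 293)
11^17 = 11^16 · 11^1 ≡ 115 · 11 ≡ 93 (mod 293).
So B = 93. Amara then computes K = B^a mod p = 93^6 mod 293.
93^1 ≡ 93 (mod 293)
93^2 = (93^1)^2 ≡ 93^2 = 8649 ≡ 152 (mod 293)
93^4 = (93^2)^2 ≡ 152^2 = 23104 ≡ 250 (mod 293)
93^6 = 93^4 · 93^2 ≡ 250 · 152 ≡ 203 (mod 293).

203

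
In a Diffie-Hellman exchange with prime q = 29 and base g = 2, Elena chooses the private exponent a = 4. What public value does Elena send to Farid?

16

Public value = 2^4 mod 29.
2^1 ≡ 2 (mod 29)
2^2 = (2^1)^2 ≡ 2^2 = 4 ≡ 4 (mod 29)
2^4 = (2^2)^2 ≡ 4^2 = 16 ≡ 16 (mod 29)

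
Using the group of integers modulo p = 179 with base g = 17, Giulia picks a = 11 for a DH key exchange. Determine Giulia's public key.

Public value = 17^11 mod 179.
17^1 ≡ 17 (mod 179)
17^2 = (17^1)^2 ≡ 17^2 = 289 ≡ 110 (mod 179)
17^4 = (17^2)^2 ≡ 110^2 = 12100 ≡ 107 (mod 179)
17^8 = (17^4)^2 ≡ 107^2 = 11449 ≡ 172 (mod 179)
17^11 = 17^8 · 17^2 · 17^1 ≡ 172 · 110 · 17 ≡ 156 (mod 179).

156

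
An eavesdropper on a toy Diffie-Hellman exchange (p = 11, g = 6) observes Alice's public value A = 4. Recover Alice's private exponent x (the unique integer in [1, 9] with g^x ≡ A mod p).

Try successive powers of 6 modulo 11:
6^1 ≡ 6
6^2 ≡ 3
6^3 ≡ 7
6^4 ≡ 9
6^5 ≡ 10
6^6 ≡ 5
6^7 ≡ 8
6^8 ≡ 4
Found: x = 8.

8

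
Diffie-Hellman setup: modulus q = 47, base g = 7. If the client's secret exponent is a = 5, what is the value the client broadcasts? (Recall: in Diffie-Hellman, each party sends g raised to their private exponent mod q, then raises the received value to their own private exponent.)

28

Public value = 7^5 (mod 47).
7^1 ≡ 7 (mod 47)
7^2 = (7^1)^2 ≡ 7^2 = 49 ≡ 2 (mod 47)
7^4 = (7^2)^2 ≡ 2^2 = 4 ≡ 4 (mod 47)
7^5 = 7^4 · 7^1 ≡ 4 · 7 ≡ 28 (mod 47).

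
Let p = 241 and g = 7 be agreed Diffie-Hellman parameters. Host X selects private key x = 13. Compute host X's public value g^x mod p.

Public value = 7^13 mod 241.
7^1 ≡ 7 (mod 241)
7^2 = (7^1)^2 ≡ 7^2 = 49 ≡ 49 (mod 241)
7^4 = (7^2)^2 ≡ 49^2 = 2401 ≡ 232 (mod 241)
7^8 = (7^4)^2 ≡ 232^2 = 53824 ≡ 81 (mod 241)
7^13 = 7^8 · 7^4 · 7^1 ≡ 81 · 232 · 7 ≡ 199 (mod 241).

199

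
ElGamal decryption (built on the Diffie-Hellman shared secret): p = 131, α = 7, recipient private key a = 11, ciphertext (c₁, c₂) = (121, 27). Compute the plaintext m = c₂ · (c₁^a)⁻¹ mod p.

46

Shared mask s = c₁^a mod p = 121^11 mod 131.
121^1 ≡ 121 (mod 131)
121^2 = (121^1)^2 ≡ 121^2 = 14641 ≡ 100 (mod 131)
121^4 = (121^2)^2 ≡ 100^2 = 10000 ≡ 44 (mod 131)
121^8 = (121^4)^2 ≡ 44^2 = 1936 ≡ 102 (mod 131)
121^11 = 121^8 · 121^2 · 121^1 ≡ 102 · 100 · 121 ≡ 49 (mod 131).
So s = 49; s⁻¹ ≡ 123 (mod 131).
m = c₂ · s⁻¹ mod 131 = 27 · 123 mod 131 = 46.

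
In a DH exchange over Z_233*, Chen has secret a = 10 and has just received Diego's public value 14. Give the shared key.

Shared key K = 14^10 mod 233.
14^1 ≡ 14 (mod 233)
14^2 = (14^1)^2 ≡ 14^2 = 196 ≡ 196 (mod 233)
14^4 = (14^2)^2 ≡ 196^2 = 38416 ≡ 204 (mod 233)
14^8 = (14^4)^2 ≡ 204^2 = 41616 ≡ 142 (mod 233)
14^10 = 14^8 · 14^2 ≡ 142 · 196 ≡ 105 (mod 233).

105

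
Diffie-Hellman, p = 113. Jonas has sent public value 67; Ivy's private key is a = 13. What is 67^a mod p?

Shared key K = 67^13 mod 113.
67^1 ≡ 67 (mod 113)
67^2 = (67^1)^2 ≡ 67^2 = 4489 ≡ 82 (mod 113)
67^4 = (67^2)^2 ≡ 82^2 = 6724 ≡ 57 (mod 113)
67^8 = (67^4)^2 ≡ 57^2 = 3249 ≡ 85 (mod 113)
67^13 = 67^8 · 67^4 · 67^1 ≡ 85 · 57 · 67 ≡ 79 (mod 113).

79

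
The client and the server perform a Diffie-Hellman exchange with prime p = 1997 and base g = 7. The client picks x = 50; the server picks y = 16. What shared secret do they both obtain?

The client sends A = g^x mod p = 7^50 mod 1997.
7^1 ≡ 7 (mod 1997)
7^2 = (7^1)^2 ≡ 7^2 = 49 ≡ 49 (mod 1997)
7^4 = (7^2)^2 ≡ 49^2 = 2401 ≡ 404 (mod 1997)
7^8 = (7^4)^2 ≡ 404^2 = 163216 ≡ 1459 (mod 1997)
7^16 = (7^8)^2 ≡ 1459^2 = 2128681 ≡ 1876 (mod 1997)
7^32 = (7^16)^2 ≡ 1876^2 = 3519376 ≡ 662 (mod 1997)
7^50 = 7^32 · 7^16 · 7^2 ≡ 662 · 1876 · 49 ≡ 1104 (mod 1997).
So A = 1104. The server then computes K = A^y mod p = 1104^16 mod 1997.
1104^1 ≡ 1104 (mod 1997)
1104^2 = (1104^1)^2 ≡ 1104^2 = 1218816 ≡ 646 (mod 1997)
1104^4 = (1104^2)^2 ≡ 646^2 = 417316 ≡ 1940 (mod 1997)
1104^8 = (1104^4)^2 ≡ 1940^2 = 3763600 ≡ 1252 (mod 1997)
1104^16 = (1104^8)^2 ≡ 1252^2 = 1567504 ≡ 1856 (mod 1997)

1856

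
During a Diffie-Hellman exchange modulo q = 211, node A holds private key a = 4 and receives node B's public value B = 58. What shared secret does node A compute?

144

Shared key K = 58^4 mod 211.
58^1 ≡ 58 (mod 211)
58^2 = (58^1)^2 ≡ 58^2 = 3364 ≡ 199 (mod 211)
58^4 = (58^2)^2 ≡ 199^2 = 39601 ≡ 144 (mod 211)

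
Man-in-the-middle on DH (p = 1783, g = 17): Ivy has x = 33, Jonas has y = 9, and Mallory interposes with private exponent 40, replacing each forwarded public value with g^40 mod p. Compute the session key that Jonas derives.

Jonas receives Mallory's public value M = 17^40 mod 1783 instead of the honest one.
17^1 ≡ 17 (mod 1783)
17^2 = (17^1)^2 ≡ 17^2 = 289 ≡ 289 (mod 1783)
17^4 = (17^2)^2 ≡ 289^2 = 83521 ≡ 1503 (mod 1783)
17^8 = (17^4)^2 ≡ 1503^2 = 2259009 ≡ 1731 (mod 1783)
17^16 = (17^8)^2 ≡ 1731^2 = 2996361 ≡ 921 (mod 1783)
17^32 = (17^16)^2 ≡ 921^2 = 848241 ≡ 1316 (mod 1783)
17^40 = 17^32 · 17^8 ≡ 1316 · 1731 ≡ 1105 (mod 1783).
So M = 1105. Jonas computes K = M^9 mod 1783.
1105^1 ≡ 1105 (mod 1783)
1105^2 = (1105^1)^2 ≡ 1105^2 = 1221025 ≡ 1453 (mod 1783)
1105^4 = (1105^2)^2 ≡ 1453^2 = 2111209 ≡ 137 (mod 1783)
1105^8 = (1105^4)^2 ≡ 137^2 = 18769 ≡ 939 (mod 1783)
1105^9 = 1105^8 · 1105^1 ≡ 939 · 1105 ≡ 1672 (mod 1783).

1672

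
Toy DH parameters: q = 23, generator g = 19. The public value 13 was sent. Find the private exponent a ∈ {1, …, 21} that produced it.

20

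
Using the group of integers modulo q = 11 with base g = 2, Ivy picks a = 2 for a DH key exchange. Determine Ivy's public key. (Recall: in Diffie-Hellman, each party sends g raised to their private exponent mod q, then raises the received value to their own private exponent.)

4

Public value = 2^2 (mod 11).
2^1 ≡ 2 (mod 11)
2^2 = (2^1)^2 ≡ 2^2 = 4 ≡ 4 (mod 11)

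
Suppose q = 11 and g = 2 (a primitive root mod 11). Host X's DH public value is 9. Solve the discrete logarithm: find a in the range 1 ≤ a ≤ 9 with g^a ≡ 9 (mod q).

Try successive powers of 2 modulo 11:
2^1 ≡ 2
2^2 ≡ 4
2^3 ≡ 8
2^4 ≡ 5
2^5 ≡ 10
2^6 ≡ 9
Found: a = 6.

6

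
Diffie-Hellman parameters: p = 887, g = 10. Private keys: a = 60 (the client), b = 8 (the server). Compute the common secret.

The server sends B = g^b mod p = 10^8 mod 887.
10^1 ≡ 10 (mod 887)
10^2 = (10^1)^2 ≡ 10^2 = 100 ≡ 100 (mod 887)
10^4 = (10^2)^2 ≡ 100^2 = 10000 ≡ 243 (mod 887)
10^8 = (10^4)^2 ≡ 243^2 = 59049 ≡ 507 (mod 887)
So B = 507. The client then computes K = B^a mod p = 507^60 mod 887.
507^1 ≡ 507 (mod 887)
507^2 = (507^1)^2 ≡ 507^2 = 257049 ≡ 706 (mod 887)
507^4 = (507^2)^2 ≡ 706^2 = 498436 ≡ 829 (mod 887)
507^8 = (507^4)^2 ≡ 829^2 = 687241 ≡ 703 (mod 887)
507^16 = (507^8)^2 ≡ 703^2 = 494209 ≡ 150 (mod 887)
507^32 = (507^16)^2 ≡ 150^2 = 22500 ≡ 325 (mod 887)
507^60 = 507^32 · 507^16 · 507^8 · 507^4 ≡ 325 · 150 · 703 · 829 ≡ 794 (mod 887).

794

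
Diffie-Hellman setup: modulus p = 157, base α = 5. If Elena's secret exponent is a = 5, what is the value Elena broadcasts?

Public value = 5^5 (mod 157).
5^1 ≡ 5 (mod 157)
5^2 = (5^1)^2 ≡ 5^2 = 25 ≡ 25 (mod 157)
5^4 = (5^2)^2 ≡ 25^2 = 625 ≡ 154 (mod 157)
5^5 = 5^4 · 5^1 ≡ 154 · 5 ≡ 142 (mod 157).

142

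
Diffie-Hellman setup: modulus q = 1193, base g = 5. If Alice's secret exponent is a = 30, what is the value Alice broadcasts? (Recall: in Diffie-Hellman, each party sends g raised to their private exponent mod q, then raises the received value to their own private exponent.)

198

Public value = 5^30 (mod 1193).
5^1 ≡ 5 (mod 1193)
5^2 = (5^1)^2 ≡ 5^2 = 25 ≡ 25 (mod 1193)
5^4 = (5^2)^2 ≡ 25^2 = 625 ≡ 625 (mod 1193)
5^8 = (5^4)^2 ≡ 625^2 = 390625 ≡ 514 (mod 1193)
5^16 = (5^8)^2 ≡ 514^2 = 264196 ≡ 543 (mod 1193)
5^30 = 5^16 · 5^8 · 5^4 · 5^2 ≡ 543 · 514 · 625 · 25 ≡ 198 (mod 1193).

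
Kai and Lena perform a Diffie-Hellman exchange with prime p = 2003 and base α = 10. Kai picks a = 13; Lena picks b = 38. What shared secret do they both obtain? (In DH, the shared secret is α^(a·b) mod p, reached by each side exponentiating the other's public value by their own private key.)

Lena sends B = α^b mod p = 10^38 mod 2003.
10^1 ≡ 10 (mod 2003)
10^2 = (10^1)^2 ≡ 10^2 = 100 ≡ 100 (mod 2003)
10^4 = (10^2)^2 ≡ 100^2 = 10000 ≡ 1988 (mod 2003)
10^8 = (10^4)^2 ≡ 1988^2 = 3952144 ≡ 225 (mod 2003)
10^16 = (10^8)^2 ≡ 225^2 = 50625 ≡ 550 (mod 2003)
10^32 = (10^16)^2 ≡ 550^2 = 302500 ≡ 47 (mod 2003)
10^38 = 10^32 · 10^4 · 10^2 ≡ 47 · 1988 · 100 ≡ 1608 (mod 2003).
So B = 1608. Kai then computes K = B^a mod p = 1608^13 mod 2003.
1608^1 ≡ 1608 (mod 2003)
1608^2 = (1608^1)^2 ≡ 1608^2 = 2585664 ≡ 1794 (mod 2003)
1608^4 = (1608^2)^2 ≡ 1794^2 = 3218436 ≡ 1618 (mod 2003)
1608^8 = (1608^4)^2 ≡ 1618^2 = 2617924 ≡ 3 (mod 2003)
1608^13 = 1608^8 · 1608^4 · 1608^1 ≡ 3 · 1618 · 1608 ≡ 1544 (mod 2003).

1544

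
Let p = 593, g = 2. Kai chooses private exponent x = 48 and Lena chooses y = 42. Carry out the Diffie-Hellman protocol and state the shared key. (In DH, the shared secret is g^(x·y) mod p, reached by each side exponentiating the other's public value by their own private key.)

555

Lena sends B = g^y mod p = 2^42 mod 593.
2^1 ≡ 2 (mod 593)
2^2 = (2^1)^2 ≡ 2^2 = 4 ≡ 4 (mod 593)
2^4 = (2^2)^2 ≡ 4^2 = 16 ≡ 16 (mod 593)
2^8 = (2^4)^2 ≡ 16^2 = 256 ≡ 256 (mod 593)
2^16 = (2^8)^2 ≡ 256^2 = 65536 ≡ 306 (mod 593)
2^32 = (2^16)^2 ≡ 306^2 = 93636 ≡ 535 (mod 593)
2^42 = 2^32 · 2^8 · 2^2 ≡ 535 · 256 · 4 ≡ 501 (mod 593).
So B = 501. Kai then computes K = B^x mod p = 501^48 mod 593.
501^1 ≡ 501 (mod 593)
501^2 = (501^1)^2 ≡ 501^2 = 251001 ≡ 162 (mod 593)
501^4 = (501^2)^2 ≡ 162^2 = 26244 ≡ 152 (mod 593)
501^8 = (501^4)^2 ≡ 152^2 = 23104 ≡ 570 (mod 593)
501^16 = (501^8)^2 ≡ 570^2 = 324900 ≡ 529 (mod 593)
501^32 = (501^16)^2 ≡ 529^2 = 279841 ≡ 538 (mod 593)
501^48 = 501^32 · 501^16 ≡ 538 · 529 ≡ 555 (mod 593).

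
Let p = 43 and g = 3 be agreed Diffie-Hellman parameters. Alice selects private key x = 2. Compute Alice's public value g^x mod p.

Public value = 3^2 mod 43.
3^1 ≡ 3 (mod 43)
3^2 = (3^1)^2 ≡ 3^2 = 9 ≡ 9 (mod 43)

9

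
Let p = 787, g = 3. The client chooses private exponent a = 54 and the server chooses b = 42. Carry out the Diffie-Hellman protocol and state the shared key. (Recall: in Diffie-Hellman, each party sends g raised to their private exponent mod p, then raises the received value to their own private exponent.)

227

The client sends A = g^a mod p = 3^54 mod 787.
3^1 ≡ 3 (mod 787)
3^2 = (3^1)^2 ≡ 3^2 = 9 ≡ 9 (mod 787)
3^4 = (3^2)^2 ≡ 9^2 = 81 ≡ 81 (mod 787)
3^8 = (3^4)^2 ≡ 81^2 = 6561 ≡ 265 (mod 787)
3^16 = (3^8)^2 ≡ 265^2 = 70225 ≡ 182 (mod 787)
3^32 = (3^16)^2 ≡ 182^2 = 33124 ≡ 70 (mod 787)
3^54 = 3^32 · 3^16 · 3^4 · 3^2 ≡ 70 · 182 · 81 · 9 ≡ 73 (mod 787).
So A = 73. The server then computes K = A^b mod p = 73^42 mod 787.
73^1 ≡ 73 (mod 787)
73^2 = (73^1)^2 ≡ 73^2 = 5329 ≡ 607 (mod 787)
73^4 = (73^2)^2 ≡ 607^2 = 368449 ≡ 133 (mod 787)
73^8 = (73^4)^2 ≡ 133^2 = 17689 ≡ 375 (mod 787)
73^16 = (73^8)^2 ≡ 375^2 = 140625 ≡ 539 (mod 787)
73^32 = (73^16)^2 ≡ 539^2 = 290521 ≡ 118 (mod 787)
73^42 = 73^32 · 73^8 · 73^2 ≡ 118 · 375 · 607 ≡ 227 (mod 787).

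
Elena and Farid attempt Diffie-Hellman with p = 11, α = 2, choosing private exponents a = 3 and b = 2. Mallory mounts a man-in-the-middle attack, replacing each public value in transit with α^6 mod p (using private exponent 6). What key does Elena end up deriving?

3

Elena receives Mallory's public value M = 2^6 mod 11 instead of the honest one.
2^1 ≡ 2 (mod 11)
2^2 = (2^1)^2 ≡ 2^2 = 4 ≡ 4 (mod 11)
2^4 = (2^2)^2 ≡ 4^2 = 16 ≡ 5 (mod 11)
2^6 = 2^4 · 2^2 ≡ 5 · 4 ≡ 9 (mod 11).
So M = 9. Elena computes K = M^3 mod 11.
9^1 ≡ 9 (mod 11)
9^2 = (9^1)^2 ≡ 9^2 = 81 ≡ 4 (mod 11)
9^3 = 9^2 · 9^1 ≡ 4 · 9 ≡ 3 (mod 11).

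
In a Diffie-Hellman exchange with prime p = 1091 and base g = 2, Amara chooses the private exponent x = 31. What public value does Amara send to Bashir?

Public value = 2^{31} \pmod{1091}.
2^1 ≡ 2 (mod 1091)
2^2 = (2^1)^2 ≡ 2^2 = 4 ≡ 4 (mod 1091)
2^4 = (2^2)^2 ≡ 4^2 = 16 ≡ 16 (mod 1091)
2^8 = (2^4)^2 ≡ 16^2 = 256 ≡ 256 (mod 1091)
2^16 = (2^8)^2 ≡ 256^2 = 65536 ≡ 76 (mod 1091)
2^31 = 2^16 · 2^8 · 2^4 · 2^2 · 2^1 ≡ 76 · 256 · 16 · 4 · 2 ≡ 706 (mod 1091).

706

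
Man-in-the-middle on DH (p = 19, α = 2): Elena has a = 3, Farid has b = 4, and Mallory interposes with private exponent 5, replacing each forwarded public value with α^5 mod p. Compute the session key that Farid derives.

4

Farid receives Mallory's public value M = 2^5 mod 19 instead of the honest one.
2^1 ≡ 2 (mod 19)
2^2 = (2^1)^2 ≡ 2^2 = 4 ≡ 4 (mod 19)
2^4 = (2^2)^2 ≡ 4^2 = 16 ≡ 16 (mod 19)
2^5 = 2^4 · 2^1 ≡ 16 · 2 ≡ 13 (mod 19).
So M = 13. Farid computes K = M^4 mod 19.
13^1 ≡ 13 (mod 19)
13^2 = (13^1)^2 ≡ 13^2 = 169 ≡ 17 (mod 19)
13^4 = (13^2)^2 ≡ 17^2 = 289 ≡ 4 (mod 19)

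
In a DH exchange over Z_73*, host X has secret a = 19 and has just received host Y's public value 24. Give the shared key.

Shared key K = 24^19 mod 73.
24^1 ≡ 24 (mod 73)
24^2 = (24^1)^2 ≡ 24^2 = 576 ≡ 65 (mod 73)
24^4 = (24^2)^2 ≡ 65^2 = 4225 ≡ 64 (mod 73)
24^8 = (24^4)^2 ≡ 64^2 = 4096 ≡ 8 (mod 73)
24^16 = (24^8)^2 ≡ 8^2 = 64 ≡ 64 (mod 73)
24^19 = 24^16 · 24^2 · 24^1 ≡ 64 · 65 · 24 ≡ 49 (mod 73).

49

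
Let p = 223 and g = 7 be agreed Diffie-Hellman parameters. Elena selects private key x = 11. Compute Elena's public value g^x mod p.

Public value = 7^11 mod 223.
7^1 ≡ 7 (mod 223)
7^2 = (7^1)^2 ≡ 7^2 = 49 ≡ 49 (mod 223)
7^4 = (7^2)^2 ≡ 49^2 = 2401 ≡ 171 (mod 223)
7^8 = (7^4)^2 ≡ 171^2 = 29241 ≡ 28 (mod 223)
7^11 = 7^8 · 7^2 · 7^1 ≡ 28 · 49 · 7 ≡ 15 (mod 223).

15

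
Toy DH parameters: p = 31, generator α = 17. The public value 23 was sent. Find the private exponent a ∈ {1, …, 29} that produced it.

21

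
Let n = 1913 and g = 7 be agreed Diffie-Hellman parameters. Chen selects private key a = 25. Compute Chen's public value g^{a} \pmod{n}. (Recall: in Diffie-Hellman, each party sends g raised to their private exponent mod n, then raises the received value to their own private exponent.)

Public value = 7^{25} \pmod{1913}.
7^1 ≡ 7 (mod 1913)
7^2 = (7^1)^2 ≡ 7^2 = 49 ≡ 49 (mod 1913)
7^4 = (7^2)^2 ≡ 49^2 = 2401 ≡ 488 (mod 1913)
7^8 = (7^4)^2 ≡ 488^2 = 238144 ≡ 932 (mod 1913)
7^16 = (7^8)^2 ≡ 932^2 = 868624 ≡ 122 (mod 1913)
7^25 = 7^16 · 7^8 · 7^1 ≡ 122 · 932 · 7 ≡ 120 (mod 1913).

120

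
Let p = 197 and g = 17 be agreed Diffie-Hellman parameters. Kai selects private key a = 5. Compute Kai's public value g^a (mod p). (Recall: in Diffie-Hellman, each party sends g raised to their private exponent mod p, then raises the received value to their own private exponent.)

Public value = 17^5 (mod 197).
17^1 ≡ 17 (mod 197)
17^2 = (17^1)^2 ≡ 17^2 = 289 ≡ 92 (mod 197)
17^4 = (17^2)^2 ≡ 92^2 = 8464 ≡ 190 (mod 197)
17^5 = 17^4 · 17^1 ≡ 190 · 17 ≡ 78 (mod 197).

78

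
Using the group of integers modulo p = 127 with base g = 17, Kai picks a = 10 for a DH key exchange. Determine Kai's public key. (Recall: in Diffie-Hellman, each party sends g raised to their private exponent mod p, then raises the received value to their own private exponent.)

9

Public value = 17^10 (mod 127).
17^1 ≡ 17 (mod 127)
17^2 = (17^1)^2 ≡ 17^2 = 289 ≡ 35 (mod 127)
17^4 = (17^2)^2 ≡ 35^2 = 1225 ≡ 82 (mod 127)
17^8 = (17^4)^2 ≡ 82^2 = 6724 ≡ 120 (mod 127)
17^10 = 17^8 · 17^2 ≡ 120 · 35 ≡ 9 (mod 127).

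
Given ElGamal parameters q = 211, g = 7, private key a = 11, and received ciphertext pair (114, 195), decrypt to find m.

131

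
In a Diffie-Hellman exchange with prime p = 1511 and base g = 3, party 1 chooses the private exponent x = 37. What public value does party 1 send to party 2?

Public value = 3^37 mod 1511.
3^1 ≡ 3 (mod 1511)
3^2 = (3^1)^2 ≡ 3^2 = 9 ≡ 9 (mod 1511)
3^4 = (3^2)^2 ≡ 9^2 = 81 ≡ 81 (mod 1511)
3^8 = (3^4)^2 ≡ 81^2 = 6561 ≡ 517 (mod 1511)
3^16 = (3^8)^2 ≡ 517^2 = 267289 ≡ 1353 (mod 1511)
3^32 = (3^16)^2 ≡ 1353^2 = 1830609 ≡ 788 (mod 1511)
3^37 = 3^32 · 3^4 · 3^1 ≡ 788 · 81 · 3 ≡ 1098 (mod 1511).

1098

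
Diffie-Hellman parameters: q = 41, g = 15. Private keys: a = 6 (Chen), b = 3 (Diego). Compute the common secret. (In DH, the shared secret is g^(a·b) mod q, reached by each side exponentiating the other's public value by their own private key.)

2

Chen sends A = g^a mod q = 15^6 mod 41.
15^1 ≡ 15 (mod 41)
15^2 = (15^1)^2 ≡ 15^2 = 225 ≡ 20 (mod 41)
15^4 = (15^2)^2 ≡ 20^2 = 400 ≡ 31 (mod 41)
15^6 = 15^4 · 15^2 ≡ 31 · 20 ≡ 5 (mod 41).
So A = 5. Diego then computes K = A^b mod q = 5^3 mod 41.
5^1 ≡ 5 (mod 41)
5^2 = (5^1)^2 ≡ 5^2 = 25 ≡ 25 (mod 41)
5^3 = 5^2 · 5^1 ≡ 25 · 5 ≡ 2 (mod 41).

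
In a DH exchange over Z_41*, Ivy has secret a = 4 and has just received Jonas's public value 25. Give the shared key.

18

Shared key K = 25^4 mod 41.
25^1 ≡ 25 (mod 41)
25^2 = (25^1)^2 ≡ 25^2 = 625 ≡ 10 (mod 41)
25^4 = (25^2)^2 ≡ 10^2 = 100 ≡ 18 (mod 41)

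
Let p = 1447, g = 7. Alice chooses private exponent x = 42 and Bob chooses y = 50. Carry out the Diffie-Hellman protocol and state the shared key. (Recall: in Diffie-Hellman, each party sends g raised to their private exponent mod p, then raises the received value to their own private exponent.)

Alice sends A = g^x mod p = 7^42 mod 1447.
7^1 ≡ 7 (mod 1447)
7^2 = (7^1)^2 ≡ 7^2 = 49 ≡ 49 (mod 1447)
7^4 = (7^2)^2 ≡ 49^2 = 2401 ≡ 954 (mod 1447)
7^8 = (7^4)^2 ≡ 954^2 = 910116 ≡ 1400 (mod 1447)
7^16 = (7^8)^2 ≡ 1400^2 = 1960000 ≡ 762 (mod 1447)
7^32 = (7^16)^2 ≡ 762^2 = 580644 ≡ 397 (mod 1447)
7^42 = 7^32 · 7^8 · 7^2 ≡ 397 · 1400 · 49 ≡ 213 (mod 1447).
So A = 213. Bob then computes K = A^y mod p = 213^50 mod 1447.
213^1 ≡ 213 (mod 1447)
213^2 = (213^1)^2 ≡ 213^2 = 45369 ≡ 512 (mod 1447)
213^4 = (213^2)^2 ≡ 512^2 = 262144 ≡ 237 (mod 1447)
213^8 = (213^4)^2 ≡ 237^2 = 56169 ≡ 1183 (mod 1447)
213^16 = (213^8)^2 ≡ 1183^2 = 1399489 ≡ 240 (mod 1447)
213^32 = (213^16)^2 ≡ 240^2 = 57600 ≡ 1167 (mod 1447)
213^50 = 213^32 · 213^16 · 213^2 ≡ 1167 · 240 · 512 ≡ 366 (mod 1447).

366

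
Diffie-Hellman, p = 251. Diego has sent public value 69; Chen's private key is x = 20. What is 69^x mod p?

Shared key K = 69^20 mod 251.
69^1 ≡ 69 (mod 251)
69^2 = (69^1)^2 ≡ 69^2 = 4761 ≡ 243 (mod 251)
69^4 = (69^2)^2 ≡ 243^2 = 59049 ≡ 64 (mod 251)
69^8 = (69^4)^2 ≡ 64^2 = 4096 ≡ 80 (mod 251)
69^16 = (69^8)^2 ≡ 80^2 = 6400 ≡ 125 (mod 251)
69^20 = 69^16 · 69^4 ≡ 125 · 64 ≡ 219 (mod 251).

219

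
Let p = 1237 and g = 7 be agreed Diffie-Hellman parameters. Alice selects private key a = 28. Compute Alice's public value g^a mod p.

Public value = 7^28 mod 1237.
7^1 ≡ 7 (mod 1237)
7^2 = (7^1)^2 ≡ 7^2 = 49 ≡ 49 (mod 1237)
7^4 = (7^2)^2 ≡ 49^2 = 2401 ≡ 1164 (mod 1237)
7^8 = (7^4)^2 ≡ 1164^2 = 1354896 ≡ 381 (mod 1237)
7^16 = (7^8)^2 ≡ 381^2 = 145161 ≡ 432 (mod 1237)
7^28 = 7^16 · 7^8 · 7^4 ≡ 432 · 381 · 1164 ≡ 1002 (mod 1237).

1002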